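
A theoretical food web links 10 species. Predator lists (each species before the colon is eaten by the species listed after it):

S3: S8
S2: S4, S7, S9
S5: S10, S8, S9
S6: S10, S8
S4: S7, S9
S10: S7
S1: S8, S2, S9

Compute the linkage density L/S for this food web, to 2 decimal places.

There are L = 15 links among S = 10 species.
L/S = 15/10 = 1.5000 ≈ 1.50.

L/S = 1.50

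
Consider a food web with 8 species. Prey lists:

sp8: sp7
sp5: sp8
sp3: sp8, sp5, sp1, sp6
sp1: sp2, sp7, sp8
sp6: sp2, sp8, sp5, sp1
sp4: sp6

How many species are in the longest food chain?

5 species

One longest chain: sp7 → sp8 → sp5 → sp6 → sp4.
It has 5 species and 4 links.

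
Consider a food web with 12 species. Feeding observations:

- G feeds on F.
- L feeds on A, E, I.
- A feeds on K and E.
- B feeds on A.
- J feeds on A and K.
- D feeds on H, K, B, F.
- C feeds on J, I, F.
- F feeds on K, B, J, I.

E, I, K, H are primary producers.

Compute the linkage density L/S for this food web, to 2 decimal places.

L/S = 1.67

There are L = 20 links among S = 12 species.
L/S = 20/12 = 1.6667 ≈ 1.67.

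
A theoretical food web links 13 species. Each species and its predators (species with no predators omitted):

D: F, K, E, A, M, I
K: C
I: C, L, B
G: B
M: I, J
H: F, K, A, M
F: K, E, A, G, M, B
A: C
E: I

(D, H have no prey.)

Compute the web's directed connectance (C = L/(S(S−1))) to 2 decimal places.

The web has S = 13 species and L = 25 feeding links.
C = L / (S(S−1)) = 25 / 156 = 0.1603 ≈ 0.16.

C = 0.16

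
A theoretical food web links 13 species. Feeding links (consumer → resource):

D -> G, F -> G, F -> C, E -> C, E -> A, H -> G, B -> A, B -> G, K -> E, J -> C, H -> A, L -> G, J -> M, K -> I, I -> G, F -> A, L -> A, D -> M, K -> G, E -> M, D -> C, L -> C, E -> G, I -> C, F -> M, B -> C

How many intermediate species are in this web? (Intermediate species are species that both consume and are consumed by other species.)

Intermediate species (has both prey and predators): I, E.
Count: 2.

2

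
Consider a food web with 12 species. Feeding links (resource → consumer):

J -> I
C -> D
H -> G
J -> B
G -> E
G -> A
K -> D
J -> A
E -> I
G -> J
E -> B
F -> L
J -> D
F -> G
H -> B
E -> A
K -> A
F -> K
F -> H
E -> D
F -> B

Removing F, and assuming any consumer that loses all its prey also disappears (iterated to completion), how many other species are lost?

9

Remove F.
Round 1: L (all prey gone), K (all prey gone), H (all prey gone) → extinct.
Round 2: G (all prey gone) → extinct.
Round 3: E (all prey gone), J (all prey gone) → extinct.
Round 4: A (all prey gone), B (all prey gone), I (all prey gone) → extinct.
No further losses. Total secondary extinctions: 9.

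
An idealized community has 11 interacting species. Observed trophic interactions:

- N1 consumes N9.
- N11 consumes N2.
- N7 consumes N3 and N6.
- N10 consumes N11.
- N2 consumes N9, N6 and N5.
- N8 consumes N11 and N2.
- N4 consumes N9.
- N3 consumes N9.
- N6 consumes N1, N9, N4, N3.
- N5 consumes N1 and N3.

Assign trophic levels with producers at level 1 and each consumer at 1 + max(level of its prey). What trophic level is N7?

N9 is a producer → level 1.
N4 eats N9 → level 2.
N6 eats N4 (level 2); other prey at levels: N9 1, N3 2, N1 2 → level 3.
N7 eats N6 (level 3); other prey at levels: N3 2 → level 4.

Trophic level 4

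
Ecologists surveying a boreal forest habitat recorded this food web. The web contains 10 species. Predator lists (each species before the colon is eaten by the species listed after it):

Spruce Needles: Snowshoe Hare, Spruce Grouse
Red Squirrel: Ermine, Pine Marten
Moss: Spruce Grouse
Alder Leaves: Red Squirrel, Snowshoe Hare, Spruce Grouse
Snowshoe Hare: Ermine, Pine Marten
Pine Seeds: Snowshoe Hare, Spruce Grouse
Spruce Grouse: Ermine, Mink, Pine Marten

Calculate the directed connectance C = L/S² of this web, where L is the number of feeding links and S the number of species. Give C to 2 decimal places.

The web has S = 10 species and L = 15 feeding links.
C = L / S² = 15 / 100 = 0.1500 ≈ 0.15.

C = 0.15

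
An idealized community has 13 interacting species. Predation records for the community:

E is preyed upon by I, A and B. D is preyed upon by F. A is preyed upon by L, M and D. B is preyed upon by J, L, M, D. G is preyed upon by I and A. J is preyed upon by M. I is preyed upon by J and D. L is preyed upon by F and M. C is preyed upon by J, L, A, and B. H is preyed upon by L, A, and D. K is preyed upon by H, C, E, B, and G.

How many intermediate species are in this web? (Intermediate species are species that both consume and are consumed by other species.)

10

Intermediate species (has both prey and predators): E, H, G, C, I, A, B, D, J, L.
Count: 10.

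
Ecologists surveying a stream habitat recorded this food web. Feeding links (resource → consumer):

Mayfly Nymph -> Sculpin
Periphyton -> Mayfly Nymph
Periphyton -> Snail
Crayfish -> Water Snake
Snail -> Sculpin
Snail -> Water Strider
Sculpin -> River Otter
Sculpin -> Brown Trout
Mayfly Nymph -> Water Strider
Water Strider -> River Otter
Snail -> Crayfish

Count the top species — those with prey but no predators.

Top species (has prey, but nothing eats it): River Otter, Water Snake, Brown Trout.
Count: 3.

3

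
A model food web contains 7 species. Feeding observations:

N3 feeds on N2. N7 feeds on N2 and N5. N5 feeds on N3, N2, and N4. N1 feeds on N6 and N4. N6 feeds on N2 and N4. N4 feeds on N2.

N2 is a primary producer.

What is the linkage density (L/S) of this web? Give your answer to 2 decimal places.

L/S = 1.57

There are L = 11 links among S = 7 species.
L/S = 11/7 = 1.5714 ≈ 1.57.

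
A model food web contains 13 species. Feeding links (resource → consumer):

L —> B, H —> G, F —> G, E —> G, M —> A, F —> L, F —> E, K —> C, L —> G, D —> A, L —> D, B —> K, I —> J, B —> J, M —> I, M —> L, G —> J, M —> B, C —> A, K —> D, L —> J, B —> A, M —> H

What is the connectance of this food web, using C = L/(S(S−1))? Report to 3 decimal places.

The web has S = 13 species and L = 23 feeding links.
C = L / (S(S−1)) = 23 / 156 = 0.1474 ≈ 0.147.

C = 0.147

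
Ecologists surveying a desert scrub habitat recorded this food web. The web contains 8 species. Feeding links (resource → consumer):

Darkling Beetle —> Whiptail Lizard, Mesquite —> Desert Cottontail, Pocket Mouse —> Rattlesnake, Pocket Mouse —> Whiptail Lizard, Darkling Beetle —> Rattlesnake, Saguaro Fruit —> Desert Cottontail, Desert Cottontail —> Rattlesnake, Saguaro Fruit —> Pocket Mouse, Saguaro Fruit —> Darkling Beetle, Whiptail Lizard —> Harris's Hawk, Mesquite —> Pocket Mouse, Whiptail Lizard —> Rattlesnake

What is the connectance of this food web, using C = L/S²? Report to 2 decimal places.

C = 0.19

The web has S = 8 species and L = 12 feeding links.
C = L / S² = 12 / 64 = 0.1875 ≈ 0.19.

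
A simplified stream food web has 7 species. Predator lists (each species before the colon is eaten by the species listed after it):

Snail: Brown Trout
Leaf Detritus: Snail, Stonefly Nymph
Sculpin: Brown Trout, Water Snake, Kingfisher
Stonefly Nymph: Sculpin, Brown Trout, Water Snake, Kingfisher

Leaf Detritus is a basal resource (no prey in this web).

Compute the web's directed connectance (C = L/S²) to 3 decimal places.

The web has S = 7 species and L = 10 feeding links.
C = L / S² = 10 / 49 = 0.2041 ≈ 0.204.

C = 0.204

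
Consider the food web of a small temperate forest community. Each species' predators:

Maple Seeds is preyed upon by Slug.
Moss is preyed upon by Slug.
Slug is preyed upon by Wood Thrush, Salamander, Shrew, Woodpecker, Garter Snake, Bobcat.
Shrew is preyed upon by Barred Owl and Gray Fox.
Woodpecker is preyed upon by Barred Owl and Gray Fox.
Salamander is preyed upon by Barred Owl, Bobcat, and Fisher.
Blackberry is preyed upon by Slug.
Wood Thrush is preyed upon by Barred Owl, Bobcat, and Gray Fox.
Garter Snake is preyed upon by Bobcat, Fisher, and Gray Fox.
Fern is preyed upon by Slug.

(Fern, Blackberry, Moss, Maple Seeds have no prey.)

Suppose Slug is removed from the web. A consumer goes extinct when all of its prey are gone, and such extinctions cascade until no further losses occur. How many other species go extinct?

Remove Slug.
Round 1: Wood Thrush (all prey gone), Woodpecker (all prey gone), Salamander (all prey gone), Shrew (all prey gone), Garter Snake (all prey gone) → extinct.
Round 2: Bobcat (all prey gone), Barred Owl (all prey gone), Gray Fox (all prey gone), Fisher (all prey gone) → extinct.
No further losses. Total secondary extinctions: 9.

9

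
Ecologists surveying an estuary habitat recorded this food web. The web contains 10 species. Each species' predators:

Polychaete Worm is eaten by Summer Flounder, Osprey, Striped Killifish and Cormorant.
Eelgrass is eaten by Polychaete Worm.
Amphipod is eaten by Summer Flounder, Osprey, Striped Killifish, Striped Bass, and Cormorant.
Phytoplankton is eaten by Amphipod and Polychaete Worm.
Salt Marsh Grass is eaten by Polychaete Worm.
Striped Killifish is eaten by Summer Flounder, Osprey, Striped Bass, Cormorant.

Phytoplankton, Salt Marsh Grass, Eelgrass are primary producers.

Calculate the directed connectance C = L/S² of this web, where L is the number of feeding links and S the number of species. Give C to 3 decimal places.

The web has S = 10 species and L = 17 feeding links.
C = L / S² = 17 / 100 = 0.1700 ≈ 0.170.

C = 0.170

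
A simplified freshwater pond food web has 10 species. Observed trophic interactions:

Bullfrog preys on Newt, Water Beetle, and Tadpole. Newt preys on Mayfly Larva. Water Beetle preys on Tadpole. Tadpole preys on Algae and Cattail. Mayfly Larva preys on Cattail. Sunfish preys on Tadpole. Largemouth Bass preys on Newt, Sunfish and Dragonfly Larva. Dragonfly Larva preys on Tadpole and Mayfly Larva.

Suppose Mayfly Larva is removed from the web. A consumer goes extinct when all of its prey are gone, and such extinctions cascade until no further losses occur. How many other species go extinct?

1

Remove Mayfly Larva.
Round 1: Newt (all prey gone) → extinct.
No further losses. Total secondary extinctions: 1.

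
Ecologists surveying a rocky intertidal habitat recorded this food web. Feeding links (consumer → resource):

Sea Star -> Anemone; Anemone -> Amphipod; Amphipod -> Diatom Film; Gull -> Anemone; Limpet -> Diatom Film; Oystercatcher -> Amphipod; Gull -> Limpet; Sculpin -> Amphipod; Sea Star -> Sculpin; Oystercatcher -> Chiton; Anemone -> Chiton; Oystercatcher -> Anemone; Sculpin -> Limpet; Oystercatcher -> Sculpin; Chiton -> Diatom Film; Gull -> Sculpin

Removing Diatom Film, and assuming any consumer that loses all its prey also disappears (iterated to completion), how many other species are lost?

8

Remove Diatom Film.
Round 1: Chiton (all prey gone), Amphipod (all prey gone), Limpet (all prey gone) → extinct.
Round 2: Sculpin (all prey gone), Anemone (all prey gone) → extinct.
Round 3: Sea Star (all prey gone), Oystercatcher (all prey gone), Gull (all prey gone) → extinct.
No further losses. Total secondary extinctions: 8.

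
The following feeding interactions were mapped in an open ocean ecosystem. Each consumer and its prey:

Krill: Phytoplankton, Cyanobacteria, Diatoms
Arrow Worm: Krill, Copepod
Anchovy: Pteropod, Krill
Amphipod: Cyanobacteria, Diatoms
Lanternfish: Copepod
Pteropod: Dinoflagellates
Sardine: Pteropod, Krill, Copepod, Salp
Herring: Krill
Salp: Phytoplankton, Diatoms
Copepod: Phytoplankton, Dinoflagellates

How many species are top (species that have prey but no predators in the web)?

6

Top species (has prey, but nothing eats it): Amphipod, Anchovy, Sardine, Herring, Lanternfish, Arrow Worm.
Count: 6.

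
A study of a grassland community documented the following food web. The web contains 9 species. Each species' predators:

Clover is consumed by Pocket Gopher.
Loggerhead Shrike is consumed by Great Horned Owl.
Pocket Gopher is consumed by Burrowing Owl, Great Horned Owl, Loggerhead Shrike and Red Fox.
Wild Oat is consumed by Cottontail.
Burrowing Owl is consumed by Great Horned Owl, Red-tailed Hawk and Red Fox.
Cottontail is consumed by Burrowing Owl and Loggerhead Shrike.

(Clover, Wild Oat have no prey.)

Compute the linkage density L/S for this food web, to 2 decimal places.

There are L = 12 links among S = 9 species.
L/S = 12/9 = 1.3333 ≈ 1.33.

L/S = 1.33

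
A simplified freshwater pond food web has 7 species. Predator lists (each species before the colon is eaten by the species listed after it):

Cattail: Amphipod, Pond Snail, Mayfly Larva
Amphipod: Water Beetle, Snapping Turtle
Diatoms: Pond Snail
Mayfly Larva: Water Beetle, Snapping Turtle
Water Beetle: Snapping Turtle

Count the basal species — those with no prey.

2

Basal species (no prey listed): Cattail, Diatoms.
Count: 2.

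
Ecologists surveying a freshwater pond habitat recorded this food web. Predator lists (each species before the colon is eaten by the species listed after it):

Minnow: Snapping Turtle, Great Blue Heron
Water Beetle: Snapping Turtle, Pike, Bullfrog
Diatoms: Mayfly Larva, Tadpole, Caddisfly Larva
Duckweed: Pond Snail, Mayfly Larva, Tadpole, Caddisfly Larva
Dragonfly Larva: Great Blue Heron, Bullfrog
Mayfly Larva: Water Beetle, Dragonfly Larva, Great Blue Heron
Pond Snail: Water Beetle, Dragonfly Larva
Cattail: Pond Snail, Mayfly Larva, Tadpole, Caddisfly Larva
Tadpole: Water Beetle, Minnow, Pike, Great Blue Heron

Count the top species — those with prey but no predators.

Top species (has prey, but nothing eats it): Caddisfly Larva, Snapping Turtle, Pike, Great Blue Heron, Bullfrog.
Count: 5.

5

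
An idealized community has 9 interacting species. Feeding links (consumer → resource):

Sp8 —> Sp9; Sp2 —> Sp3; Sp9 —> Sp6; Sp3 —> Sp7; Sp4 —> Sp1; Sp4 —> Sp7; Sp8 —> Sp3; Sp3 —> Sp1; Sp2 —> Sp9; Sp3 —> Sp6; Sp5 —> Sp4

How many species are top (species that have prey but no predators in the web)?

Top species (has prey, but nothing eats it): Sp5, Sp2, Sp8.
Count: 3.

3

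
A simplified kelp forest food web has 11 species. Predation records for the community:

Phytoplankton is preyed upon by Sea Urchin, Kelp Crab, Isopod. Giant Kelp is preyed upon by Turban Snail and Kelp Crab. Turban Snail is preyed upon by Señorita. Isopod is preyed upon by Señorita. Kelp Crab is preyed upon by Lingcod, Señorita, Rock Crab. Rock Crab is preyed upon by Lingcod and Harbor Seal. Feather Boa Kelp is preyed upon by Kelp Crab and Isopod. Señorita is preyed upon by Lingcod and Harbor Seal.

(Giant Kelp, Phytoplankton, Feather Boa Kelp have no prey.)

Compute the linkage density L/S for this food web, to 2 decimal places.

L/S = 1.45

There are L = 16 links among S = 11 species.
L/S = 16/11 = 1.4545 ≈ 1.45.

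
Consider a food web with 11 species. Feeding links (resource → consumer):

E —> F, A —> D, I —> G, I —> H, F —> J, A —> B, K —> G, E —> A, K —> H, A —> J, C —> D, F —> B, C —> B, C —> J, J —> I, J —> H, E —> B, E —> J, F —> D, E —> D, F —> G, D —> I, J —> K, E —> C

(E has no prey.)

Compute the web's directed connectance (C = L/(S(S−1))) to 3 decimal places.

The web has S = 11 species and L = 24 feeding links.
C = L / (S(S−1)) = 24 / 110 = 0.2182 ≈ 0.218.

C = 0.218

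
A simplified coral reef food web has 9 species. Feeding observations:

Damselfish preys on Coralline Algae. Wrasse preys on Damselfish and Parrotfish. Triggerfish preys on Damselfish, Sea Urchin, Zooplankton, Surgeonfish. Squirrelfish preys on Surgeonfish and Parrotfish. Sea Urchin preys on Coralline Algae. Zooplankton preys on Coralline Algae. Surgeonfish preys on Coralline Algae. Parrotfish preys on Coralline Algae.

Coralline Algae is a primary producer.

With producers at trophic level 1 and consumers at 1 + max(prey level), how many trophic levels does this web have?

3

Producers (level 1): Coralline Algae.
Coralline Algae → Sea Urchin → Triggerfish gives Triggerfish level 3.
No species has a prey at level 3, so no species reaches level 4.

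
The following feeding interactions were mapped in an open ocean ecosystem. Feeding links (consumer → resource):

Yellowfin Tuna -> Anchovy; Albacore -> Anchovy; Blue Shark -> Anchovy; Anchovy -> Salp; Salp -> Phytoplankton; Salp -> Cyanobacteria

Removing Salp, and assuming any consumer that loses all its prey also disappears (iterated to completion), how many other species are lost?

Remove Salp.
Round 1: Anchovy (all prey gone) → extinct.
Round 2: Yellowfin Tuna (all prey gone), Blue Shark (all prey gone), Albacore (all prey gone) → extinct.
No further losses. Total secondary extinctions: 4.

4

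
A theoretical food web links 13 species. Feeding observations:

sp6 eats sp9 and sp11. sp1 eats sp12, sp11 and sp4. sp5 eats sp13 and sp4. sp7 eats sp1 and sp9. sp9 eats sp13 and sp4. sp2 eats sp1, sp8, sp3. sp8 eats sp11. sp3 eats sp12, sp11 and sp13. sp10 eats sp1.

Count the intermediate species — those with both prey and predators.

Intermediate species (has both prey and predators): sp9, sp8, sp1, sp3.
Count: 4.

4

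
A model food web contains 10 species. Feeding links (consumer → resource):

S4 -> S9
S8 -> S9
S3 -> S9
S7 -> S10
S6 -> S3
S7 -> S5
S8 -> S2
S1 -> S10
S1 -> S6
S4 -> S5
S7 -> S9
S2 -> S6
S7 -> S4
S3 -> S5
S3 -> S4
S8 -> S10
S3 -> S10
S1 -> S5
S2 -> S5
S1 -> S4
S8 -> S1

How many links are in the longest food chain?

One longest chain: S5 → S4 → S3 → S6 → S1 → S8.
It has 6 species and 5 links.

5 links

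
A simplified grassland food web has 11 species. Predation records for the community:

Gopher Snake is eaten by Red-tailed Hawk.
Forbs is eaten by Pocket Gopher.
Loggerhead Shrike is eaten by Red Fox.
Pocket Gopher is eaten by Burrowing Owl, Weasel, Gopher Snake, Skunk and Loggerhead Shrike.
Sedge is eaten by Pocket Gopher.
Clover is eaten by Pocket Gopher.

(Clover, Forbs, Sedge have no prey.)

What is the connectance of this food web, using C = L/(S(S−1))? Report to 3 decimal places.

C = 0.091

The web has S = 11 species and L = 10 feeding links.
C = L / (S(S−1)) = 10 / 110 = 0.0909 ≈ 0.091.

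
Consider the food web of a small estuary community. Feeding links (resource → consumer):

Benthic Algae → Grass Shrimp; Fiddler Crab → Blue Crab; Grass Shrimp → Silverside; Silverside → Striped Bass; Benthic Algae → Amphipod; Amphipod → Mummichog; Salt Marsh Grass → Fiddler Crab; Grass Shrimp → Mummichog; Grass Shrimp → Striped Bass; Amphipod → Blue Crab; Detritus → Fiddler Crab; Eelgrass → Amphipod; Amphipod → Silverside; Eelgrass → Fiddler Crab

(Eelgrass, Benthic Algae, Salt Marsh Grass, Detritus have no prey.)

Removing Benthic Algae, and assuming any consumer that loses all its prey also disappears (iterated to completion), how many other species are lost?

Remove Benthic Algae.
Round 1: Grass Shrimp (all prey gone) → extinct.
No further losses. Total secondary extinctions: 1.

1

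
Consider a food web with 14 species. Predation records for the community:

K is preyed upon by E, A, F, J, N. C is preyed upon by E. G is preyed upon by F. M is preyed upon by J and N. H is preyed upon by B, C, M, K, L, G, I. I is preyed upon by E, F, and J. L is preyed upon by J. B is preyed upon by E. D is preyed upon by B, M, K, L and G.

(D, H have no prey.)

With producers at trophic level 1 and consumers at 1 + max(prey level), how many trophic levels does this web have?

3

Producers (level 1): D, H.
D → K → A gives A level 3.
No species has a prey at level 3, so no species reaches level 4.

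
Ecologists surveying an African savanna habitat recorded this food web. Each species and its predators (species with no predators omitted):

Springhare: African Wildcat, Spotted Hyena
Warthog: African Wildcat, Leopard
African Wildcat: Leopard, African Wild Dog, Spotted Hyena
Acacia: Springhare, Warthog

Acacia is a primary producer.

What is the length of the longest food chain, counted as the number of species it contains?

One longest chain: Acacia → Springhare → African Wildcat → Leopard.
It has 4 species and 3 links.

4 species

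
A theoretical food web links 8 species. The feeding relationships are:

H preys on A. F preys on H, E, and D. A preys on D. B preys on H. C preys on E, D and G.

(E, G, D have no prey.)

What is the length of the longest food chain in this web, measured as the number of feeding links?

One longest chain: D → A → H → F.
It has 4 species and 3 links.

3 links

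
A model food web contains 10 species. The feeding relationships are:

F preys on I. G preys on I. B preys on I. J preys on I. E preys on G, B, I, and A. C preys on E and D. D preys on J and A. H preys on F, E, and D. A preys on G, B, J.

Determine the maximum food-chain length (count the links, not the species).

4 links

One longest chain: I → J → A → E → C.
It has 5 species and 4 links.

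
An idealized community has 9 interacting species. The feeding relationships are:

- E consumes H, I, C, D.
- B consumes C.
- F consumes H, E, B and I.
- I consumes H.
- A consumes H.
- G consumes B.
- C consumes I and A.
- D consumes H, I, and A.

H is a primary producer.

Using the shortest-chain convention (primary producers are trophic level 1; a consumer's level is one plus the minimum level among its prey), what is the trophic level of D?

Trophic level 2

H is a producer → level 1.
D eats H → level 2.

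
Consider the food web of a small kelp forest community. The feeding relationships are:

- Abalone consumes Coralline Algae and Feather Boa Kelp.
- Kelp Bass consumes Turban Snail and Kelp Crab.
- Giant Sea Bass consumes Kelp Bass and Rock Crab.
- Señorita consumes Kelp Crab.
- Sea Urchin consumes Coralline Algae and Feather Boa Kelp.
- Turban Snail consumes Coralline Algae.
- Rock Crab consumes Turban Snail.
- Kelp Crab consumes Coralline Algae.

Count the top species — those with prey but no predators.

4

Top species (has prey, but nothing eats it): Sea Urchin, Abalone, Señorita, Giant Sea Bass.
Count: 4.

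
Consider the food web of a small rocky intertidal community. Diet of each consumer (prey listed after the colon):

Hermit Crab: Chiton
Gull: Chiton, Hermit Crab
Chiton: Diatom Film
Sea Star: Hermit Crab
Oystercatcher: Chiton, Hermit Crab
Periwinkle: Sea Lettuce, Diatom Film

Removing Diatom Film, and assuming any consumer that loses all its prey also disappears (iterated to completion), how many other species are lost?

5

Remove Diatom Film.
Round 1: Chiton (all prey gone) → extinct.
Round 2: Hermit Crab (all prey gone) → extinct.
Round 3: Oystercatcher (all prey gone), Gull (all prey gone), Sea Star (all prey gone) → extinct.
No further losses. Total secondary extinctions: 5.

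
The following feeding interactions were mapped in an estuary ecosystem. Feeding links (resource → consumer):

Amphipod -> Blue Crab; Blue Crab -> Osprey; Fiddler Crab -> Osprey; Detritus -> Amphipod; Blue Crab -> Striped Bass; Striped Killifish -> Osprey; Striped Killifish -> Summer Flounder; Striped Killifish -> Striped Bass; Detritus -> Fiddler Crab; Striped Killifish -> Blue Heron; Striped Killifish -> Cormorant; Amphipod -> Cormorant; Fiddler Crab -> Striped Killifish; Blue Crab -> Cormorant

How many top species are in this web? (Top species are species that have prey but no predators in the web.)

Top species (has prey, but nothing eats it): Cormorant, Blue Heron, Summer Flounder, Osprey, Striped Bass.
Count: 5.

5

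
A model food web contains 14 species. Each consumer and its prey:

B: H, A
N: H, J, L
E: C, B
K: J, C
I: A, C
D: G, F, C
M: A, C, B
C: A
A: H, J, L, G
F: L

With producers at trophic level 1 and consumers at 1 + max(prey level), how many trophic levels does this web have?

4

Producers (level 1): H, J, L, G.
H → A → C → D gives D level 4.
No species has a prey at level 4, so no species reaches level 5.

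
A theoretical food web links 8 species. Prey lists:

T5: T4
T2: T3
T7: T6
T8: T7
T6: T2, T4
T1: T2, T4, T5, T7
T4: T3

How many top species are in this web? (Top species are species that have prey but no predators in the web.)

Top species (has prey, but nothing eats it): T8, T1.
Count: 2.

2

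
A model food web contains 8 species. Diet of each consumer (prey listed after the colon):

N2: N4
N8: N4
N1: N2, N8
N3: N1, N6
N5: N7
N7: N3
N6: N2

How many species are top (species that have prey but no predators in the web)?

1

Top species (has prey, but nothing eats it): N5.
Count: 1.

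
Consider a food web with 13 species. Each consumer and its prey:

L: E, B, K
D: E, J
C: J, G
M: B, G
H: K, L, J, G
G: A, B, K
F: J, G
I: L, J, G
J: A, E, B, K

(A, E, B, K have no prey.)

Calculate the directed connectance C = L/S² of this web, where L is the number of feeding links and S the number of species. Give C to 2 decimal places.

C = 0.15

The web has S = 13 species and L = 25 feeding links.
C = L / S² = 25 / 169 = 0.1479 ≈ 0.15.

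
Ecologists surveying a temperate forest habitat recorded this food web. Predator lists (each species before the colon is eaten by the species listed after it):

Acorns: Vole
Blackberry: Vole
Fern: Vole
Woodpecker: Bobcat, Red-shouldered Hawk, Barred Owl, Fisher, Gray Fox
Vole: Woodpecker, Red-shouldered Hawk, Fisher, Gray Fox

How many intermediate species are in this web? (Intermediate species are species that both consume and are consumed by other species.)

2

Intermediate species (has both prey and predators): Vole, Woodpecker.
Count: 2.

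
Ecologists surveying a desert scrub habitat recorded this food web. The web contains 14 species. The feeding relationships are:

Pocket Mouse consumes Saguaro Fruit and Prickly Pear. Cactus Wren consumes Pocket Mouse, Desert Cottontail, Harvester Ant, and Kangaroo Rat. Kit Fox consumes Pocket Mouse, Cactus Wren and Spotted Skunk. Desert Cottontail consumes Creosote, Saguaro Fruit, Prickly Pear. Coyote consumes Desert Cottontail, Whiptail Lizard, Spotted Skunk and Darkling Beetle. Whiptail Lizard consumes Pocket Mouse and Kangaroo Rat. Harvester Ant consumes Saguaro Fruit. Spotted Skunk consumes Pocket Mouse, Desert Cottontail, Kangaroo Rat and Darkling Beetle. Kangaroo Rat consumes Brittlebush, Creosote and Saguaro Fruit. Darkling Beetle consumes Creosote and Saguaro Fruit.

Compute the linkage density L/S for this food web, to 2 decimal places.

L/S = 2.00

There are L = 28 links among S = 14 species.
L/S = 28/14 = 2.0000 ≈ 2.00.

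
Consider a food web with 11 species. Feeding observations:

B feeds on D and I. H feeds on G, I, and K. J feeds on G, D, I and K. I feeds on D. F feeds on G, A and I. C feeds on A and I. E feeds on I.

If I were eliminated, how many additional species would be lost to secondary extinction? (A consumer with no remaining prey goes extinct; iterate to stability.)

1

Remove I.
Round 1: E (all prey gone) → extinct.
No further losses. Total secondary extinctions: 1.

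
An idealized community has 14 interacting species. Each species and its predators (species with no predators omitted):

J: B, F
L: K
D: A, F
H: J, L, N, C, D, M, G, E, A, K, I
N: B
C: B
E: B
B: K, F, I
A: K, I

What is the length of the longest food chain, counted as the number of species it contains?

One longest chain: H → E → B → K.
It has 4 species and 3 links.

4 species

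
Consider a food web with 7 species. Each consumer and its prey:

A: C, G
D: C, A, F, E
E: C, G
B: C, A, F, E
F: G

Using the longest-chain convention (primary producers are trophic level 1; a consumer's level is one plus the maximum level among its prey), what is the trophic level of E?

Trophic level 2

C is a producer → level 1.
E eats C (level 1); other prey at levels: G 1 → level 2.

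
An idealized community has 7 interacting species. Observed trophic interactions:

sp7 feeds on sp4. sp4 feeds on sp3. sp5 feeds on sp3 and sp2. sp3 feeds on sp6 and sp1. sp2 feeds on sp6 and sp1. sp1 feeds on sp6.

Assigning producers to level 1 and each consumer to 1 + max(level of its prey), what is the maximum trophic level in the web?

5

Producers (level 1): sp6.
sp6 → sp1 → sp3 → sp4 → sp7 gives sp7 level 5.
No species has a prey at level 5, so no species reaches level 6.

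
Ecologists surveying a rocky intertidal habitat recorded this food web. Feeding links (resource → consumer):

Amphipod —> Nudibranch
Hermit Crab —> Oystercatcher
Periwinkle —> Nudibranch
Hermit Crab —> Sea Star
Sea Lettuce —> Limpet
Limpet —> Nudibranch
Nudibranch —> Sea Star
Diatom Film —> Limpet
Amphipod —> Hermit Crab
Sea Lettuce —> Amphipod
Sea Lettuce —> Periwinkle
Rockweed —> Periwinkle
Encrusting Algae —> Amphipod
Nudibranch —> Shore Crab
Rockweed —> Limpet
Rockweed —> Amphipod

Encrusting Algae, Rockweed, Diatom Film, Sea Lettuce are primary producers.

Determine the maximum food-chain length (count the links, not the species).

3 links

One longest chain: Rockweed → Limpet → Nudibranch → Shore Crab.
It has 4 species and 3 links.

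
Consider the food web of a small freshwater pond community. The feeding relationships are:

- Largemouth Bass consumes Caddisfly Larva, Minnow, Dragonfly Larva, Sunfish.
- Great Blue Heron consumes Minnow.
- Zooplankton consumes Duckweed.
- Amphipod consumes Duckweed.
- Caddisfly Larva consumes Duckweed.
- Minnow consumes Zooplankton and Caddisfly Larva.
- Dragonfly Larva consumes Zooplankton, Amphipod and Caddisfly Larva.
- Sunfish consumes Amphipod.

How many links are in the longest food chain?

One longest chain: Duckweed → Zooplankton → Dragonfly Larva → Largemouth Bass.
It has 4 species and 3 links.

3 links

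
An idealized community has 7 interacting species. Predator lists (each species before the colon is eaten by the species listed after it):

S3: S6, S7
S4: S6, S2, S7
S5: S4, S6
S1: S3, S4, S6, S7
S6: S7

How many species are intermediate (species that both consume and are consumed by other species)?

3

Intermediate species (has both prey and predators): S3, S4, S6.
Count: 3.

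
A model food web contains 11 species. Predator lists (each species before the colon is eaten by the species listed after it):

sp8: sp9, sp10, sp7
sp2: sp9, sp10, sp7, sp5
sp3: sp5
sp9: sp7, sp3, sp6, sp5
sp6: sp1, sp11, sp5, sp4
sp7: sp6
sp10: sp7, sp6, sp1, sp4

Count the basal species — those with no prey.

Basal species (no prey listed): sp2, sp8.
Count: 2.

2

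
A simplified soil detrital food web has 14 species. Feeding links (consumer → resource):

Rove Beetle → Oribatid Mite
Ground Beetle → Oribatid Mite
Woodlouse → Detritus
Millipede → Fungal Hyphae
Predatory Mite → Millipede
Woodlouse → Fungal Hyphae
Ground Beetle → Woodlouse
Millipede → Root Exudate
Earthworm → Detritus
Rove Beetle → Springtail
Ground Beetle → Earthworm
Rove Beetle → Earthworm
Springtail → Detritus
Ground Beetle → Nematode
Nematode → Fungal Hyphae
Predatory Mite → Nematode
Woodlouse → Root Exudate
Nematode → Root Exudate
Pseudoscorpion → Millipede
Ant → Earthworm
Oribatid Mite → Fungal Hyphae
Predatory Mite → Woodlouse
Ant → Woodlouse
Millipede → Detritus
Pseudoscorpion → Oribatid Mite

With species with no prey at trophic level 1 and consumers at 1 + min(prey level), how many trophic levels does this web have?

3

Basal resources (level 1): Detritus, Fungal Hyphae, Root Exudate.
Following each consumer down to its lowest-level prey: Fungal Hyphae → Oribatid Mite → Rove Beetle (levels 1 through 3).
All prey of Rove Beetle (Oribatid Mite 2, Earthworm 2, Springtail 2) are at level 2 or above, so Rove Beetle is at level 1 + 2 = 3.
Every consumer has at least one prey at level 2 or below, so none exceeds level 3.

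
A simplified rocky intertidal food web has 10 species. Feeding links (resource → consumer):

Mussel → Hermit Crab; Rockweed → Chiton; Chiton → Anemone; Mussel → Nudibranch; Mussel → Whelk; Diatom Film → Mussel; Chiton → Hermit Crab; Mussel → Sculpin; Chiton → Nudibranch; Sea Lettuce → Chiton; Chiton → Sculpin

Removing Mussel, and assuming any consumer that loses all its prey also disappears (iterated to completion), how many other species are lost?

1

Remove Mussel.
Round 1: Whelk (all prey gone) → extinct.
No further losses. Total secondary extinctions: 1.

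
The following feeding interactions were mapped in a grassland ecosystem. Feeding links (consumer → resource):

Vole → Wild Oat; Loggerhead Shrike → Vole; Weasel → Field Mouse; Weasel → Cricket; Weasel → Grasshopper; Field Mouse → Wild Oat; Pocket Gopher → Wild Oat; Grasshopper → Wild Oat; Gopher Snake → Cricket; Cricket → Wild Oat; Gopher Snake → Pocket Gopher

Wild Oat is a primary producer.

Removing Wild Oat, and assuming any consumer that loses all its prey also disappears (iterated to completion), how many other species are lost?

Remove Wild Oat.
Round 1: Grasshopper (all prey gone), Pocket Gopher (all prey gone), Field Mouse (all prey gone), Cricket (all prey gone), Vole (all prey gone) → extinct.
Round 2: Gopher Snake (all prey gone), Loggerhead Shrike (all prey gone), Weasel (all prey gone) → extinct.
No further losses. Total secondary extinctions: 8.

8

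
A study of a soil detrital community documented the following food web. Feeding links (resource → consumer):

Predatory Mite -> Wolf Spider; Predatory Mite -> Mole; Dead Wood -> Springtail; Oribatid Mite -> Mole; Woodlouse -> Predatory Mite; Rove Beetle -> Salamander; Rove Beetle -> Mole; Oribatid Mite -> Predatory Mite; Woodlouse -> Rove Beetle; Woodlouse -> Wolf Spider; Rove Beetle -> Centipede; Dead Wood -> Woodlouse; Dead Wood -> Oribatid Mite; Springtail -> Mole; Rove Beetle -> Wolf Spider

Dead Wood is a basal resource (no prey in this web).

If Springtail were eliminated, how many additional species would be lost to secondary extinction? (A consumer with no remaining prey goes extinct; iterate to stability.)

Remove Springtail.
Every predator of it retains at least one other prey: Mole still has Oribatid Mite, Predatory Mite, Rove Beetle.
No consumer loses all prey, so no secondary extinctions occur.

0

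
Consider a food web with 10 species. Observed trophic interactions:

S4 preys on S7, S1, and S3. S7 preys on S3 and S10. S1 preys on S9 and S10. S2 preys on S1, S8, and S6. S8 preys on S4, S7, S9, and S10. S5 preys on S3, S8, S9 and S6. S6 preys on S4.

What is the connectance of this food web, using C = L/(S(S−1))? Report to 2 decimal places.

The web has S = 10 species and L = 19 feeding links.
C = L / (S(S−1)) = 19 / 90 = 0.2111 ≈ 0.21.

C = 0.21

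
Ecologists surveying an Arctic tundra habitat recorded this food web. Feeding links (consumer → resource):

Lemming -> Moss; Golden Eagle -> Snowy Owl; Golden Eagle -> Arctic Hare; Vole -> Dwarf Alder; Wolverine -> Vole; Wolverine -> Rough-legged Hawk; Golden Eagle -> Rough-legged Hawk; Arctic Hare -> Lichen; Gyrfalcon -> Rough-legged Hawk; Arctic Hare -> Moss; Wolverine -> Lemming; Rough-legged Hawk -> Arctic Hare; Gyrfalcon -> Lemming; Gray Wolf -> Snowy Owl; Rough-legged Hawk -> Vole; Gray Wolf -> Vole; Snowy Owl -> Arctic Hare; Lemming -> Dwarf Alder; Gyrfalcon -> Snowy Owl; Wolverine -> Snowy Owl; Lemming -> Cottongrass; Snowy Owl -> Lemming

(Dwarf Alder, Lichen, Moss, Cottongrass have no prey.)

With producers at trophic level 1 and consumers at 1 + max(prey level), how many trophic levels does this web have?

Producers (level 1): Dwarf Alder, Lichen, Moss, Cottongrass.
Dwarf Alder → Lemming → Snowy Owl → Wolverine gives Wolverine level 4.
No species has a prey at level 4, so no species reaches level 5.

4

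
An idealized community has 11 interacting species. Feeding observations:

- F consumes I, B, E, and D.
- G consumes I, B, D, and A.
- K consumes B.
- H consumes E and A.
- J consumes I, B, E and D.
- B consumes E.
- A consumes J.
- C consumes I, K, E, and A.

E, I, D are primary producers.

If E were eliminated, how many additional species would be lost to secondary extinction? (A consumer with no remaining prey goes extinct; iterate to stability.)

2

Remove E.
Round 1: B (all prey gone) → extinct.
Round 2: K (all prey gone) → extinct.
No further losses. Total secondary extinctions: 2.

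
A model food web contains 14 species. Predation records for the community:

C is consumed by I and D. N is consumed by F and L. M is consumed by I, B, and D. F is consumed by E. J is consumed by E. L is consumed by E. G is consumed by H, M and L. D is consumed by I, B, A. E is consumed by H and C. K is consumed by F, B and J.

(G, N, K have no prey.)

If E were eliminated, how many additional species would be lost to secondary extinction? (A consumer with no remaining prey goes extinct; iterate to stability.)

1

Remove E.
Round 1: C (all prey gone) → extinct.
No further losses. Total secondary extinctions: 1.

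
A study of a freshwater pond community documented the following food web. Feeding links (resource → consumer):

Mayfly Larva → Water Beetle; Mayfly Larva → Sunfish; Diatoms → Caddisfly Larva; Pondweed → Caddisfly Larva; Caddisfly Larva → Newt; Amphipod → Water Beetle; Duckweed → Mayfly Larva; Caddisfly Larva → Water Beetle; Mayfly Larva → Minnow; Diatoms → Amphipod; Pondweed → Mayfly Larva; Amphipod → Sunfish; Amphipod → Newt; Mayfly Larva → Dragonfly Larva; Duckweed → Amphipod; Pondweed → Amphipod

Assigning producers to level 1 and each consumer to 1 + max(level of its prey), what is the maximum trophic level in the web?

3

Producers (level 1): Diatoms, Pondweed, Duckweed.
Diatoms → Amphipod → Newt gives Newt level 3.
No species has a prey at level 3, so no species reaches level 4.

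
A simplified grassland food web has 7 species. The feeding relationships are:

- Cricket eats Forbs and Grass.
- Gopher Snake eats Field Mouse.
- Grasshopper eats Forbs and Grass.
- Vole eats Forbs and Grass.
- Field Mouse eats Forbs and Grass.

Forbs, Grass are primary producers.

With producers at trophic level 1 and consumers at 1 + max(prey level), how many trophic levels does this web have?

3

Producers (level 1): Forbs, Grass.
Forbs → Field Mouse → Gopher Snake gives Gopher Snake level 3.
No species has a prey at level 3, so no species reaches level 4.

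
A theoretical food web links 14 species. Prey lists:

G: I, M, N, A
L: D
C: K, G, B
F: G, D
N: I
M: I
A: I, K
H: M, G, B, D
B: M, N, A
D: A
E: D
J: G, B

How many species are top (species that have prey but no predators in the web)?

Top species (has prey, but nothing eats it): H, F, L, J, E, C.
Count: 6.

6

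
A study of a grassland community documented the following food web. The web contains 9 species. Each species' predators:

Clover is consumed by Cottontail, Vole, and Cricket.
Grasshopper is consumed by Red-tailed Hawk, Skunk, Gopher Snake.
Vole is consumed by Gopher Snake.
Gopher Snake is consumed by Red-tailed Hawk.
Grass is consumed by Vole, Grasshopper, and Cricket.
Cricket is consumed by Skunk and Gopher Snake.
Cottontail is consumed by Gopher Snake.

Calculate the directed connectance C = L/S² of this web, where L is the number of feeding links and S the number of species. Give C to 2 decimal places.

The web has S = 9 species and L = 14 feeding links.
C = L / S² = 14 / 81 = 0.1728 ≈ 0.17.

C = 0.17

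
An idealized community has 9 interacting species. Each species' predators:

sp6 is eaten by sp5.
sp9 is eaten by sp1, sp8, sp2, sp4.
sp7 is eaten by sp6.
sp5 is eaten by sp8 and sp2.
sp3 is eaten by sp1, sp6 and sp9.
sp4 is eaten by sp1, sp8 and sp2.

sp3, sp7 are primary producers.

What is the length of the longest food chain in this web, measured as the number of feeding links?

3 links

One longest chain: sp3 → sp6 → sp5 → sp8.
It has 4 species and 3 links.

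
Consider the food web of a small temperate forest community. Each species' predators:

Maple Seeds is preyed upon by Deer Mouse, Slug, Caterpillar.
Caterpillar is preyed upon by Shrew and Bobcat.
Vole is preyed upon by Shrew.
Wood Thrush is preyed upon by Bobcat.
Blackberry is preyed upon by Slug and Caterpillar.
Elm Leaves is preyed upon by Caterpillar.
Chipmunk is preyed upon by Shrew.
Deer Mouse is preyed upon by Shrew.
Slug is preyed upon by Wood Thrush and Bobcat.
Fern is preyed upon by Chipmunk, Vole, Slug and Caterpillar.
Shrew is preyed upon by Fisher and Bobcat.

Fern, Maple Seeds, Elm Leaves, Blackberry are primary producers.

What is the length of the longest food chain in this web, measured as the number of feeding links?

3 links

One longest chain: Fern → Caterpillar → Shrew → Fisher.
It has 4 species and 3 links.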